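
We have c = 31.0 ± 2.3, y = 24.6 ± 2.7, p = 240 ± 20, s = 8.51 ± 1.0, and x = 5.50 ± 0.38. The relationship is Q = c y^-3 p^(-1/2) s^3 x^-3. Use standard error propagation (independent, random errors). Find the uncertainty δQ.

Products/powers → add relative errors in quadrature, weighted by exponent:
  (1·δc/c)² = (1×0.0742)² = 0.00550;  (-3·δy/y)² = (-3×0.110)² = 0.108;  (−½·δp/p)² = (-0.5×0.0833)² = 0.00174;  (3·δs/s)² = (3×0.118)² = 0.124;  (-3·δx/x)² = (-3×0.0691)² = 0.0430
δQ/Q = √(0.283) = 0.532
Q = 0.000498, so δQ = 0.532 × 0.000498 = 0.000265.

0.000265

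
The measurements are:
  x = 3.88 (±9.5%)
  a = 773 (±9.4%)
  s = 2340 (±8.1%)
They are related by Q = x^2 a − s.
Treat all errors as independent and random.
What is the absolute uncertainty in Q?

2470

Let p = x^2·a = 11600. δp/p = √((2·δx/x)² + (1·δa/a)²) = √(0.0361 + 0.00884) = 0.212, so δp = 2470.
Q = p − s: δQ = √(δp² + δs²) = √(6.09e+06 + 35900) = 2470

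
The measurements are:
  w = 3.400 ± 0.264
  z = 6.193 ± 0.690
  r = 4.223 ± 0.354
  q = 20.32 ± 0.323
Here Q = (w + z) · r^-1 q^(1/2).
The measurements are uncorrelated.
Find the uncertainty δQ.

Let u = w + z = 9.593. δu = √(δw² + δz²) = √(0.0697 + 0.476) = 0.739, so δu/u = 0.0770.
Q is then a monomial in u, r, q:
δQ/Q = √((δu/u)² + (-1·δr/r)² + (½·δq/q)²) = √(0.00593 + 0.00703 + 6.32e-05) = 0.114
Q = 10.24, so δQ = 0.114 × 10.24 = 1.17.

1.17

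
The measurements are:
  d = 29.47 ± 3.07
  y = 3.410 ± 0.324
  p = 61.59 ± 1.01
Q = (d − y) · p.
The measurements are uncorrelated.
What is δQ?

192

Let u = d − y = 26.06. δu = √(δd² + δy²) = √(9.42 + 0.105) = 3.09, so δu/u = 0.118.
Q is then a monomial in u, p:
δQ/Q = √((δu/u)² + (1·δp/p)²) = √(0.0140 + 0.000269) = 0.120
Q = 1605, so δQ = 0.120 × 1605 = 192.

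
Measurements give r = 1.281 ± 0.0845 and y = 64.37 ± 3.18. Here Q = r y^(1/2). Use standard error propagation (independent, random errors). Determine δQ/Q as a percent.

7.04%

Relative error in a monomial: (δQ/Q)² = Σ (nᵢ · δxᵢ/xᵢ)².
  (1·δr/r)² = (1×0.0660)² = 0.00435;  (½·δy/y)² = (0.5×0.0494)² = 0.000610
δQ/Q = √(0.00496) = 0.0704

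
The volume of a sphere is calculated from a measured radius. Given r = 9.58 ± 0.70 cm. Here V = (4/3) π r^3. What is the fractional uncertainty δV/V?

Products/powers → add relative errors in quadrature, weighted by exponent:
  (3·δr/r)² = (3×0.0731)² = 0.0481
δV/V = √(0.0481) = 0.219

0.219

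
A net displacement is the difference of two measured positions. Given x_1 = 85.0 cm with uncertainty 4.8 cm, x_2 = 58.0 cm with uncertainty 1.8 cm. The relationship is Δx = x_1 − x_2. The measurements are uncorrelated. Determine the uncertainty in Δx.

5.13 cm

For a sum/difference, combine absolute errors in quadrature:
  (δx_1)² = 23.0;  (δx_2)² = 3.24
δΔx = √(26.3) = 5.13 cm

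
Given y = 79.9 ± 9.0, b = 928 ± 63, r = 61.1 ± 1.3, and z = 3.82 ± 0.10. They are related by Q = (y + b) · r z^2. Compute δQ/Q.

0.0847

Let u = y + b = 1010. δu = √(δy² + δb²) = √(81.0 + 3970) = 63.6, so δu/u = 0.0631.
Q is then a monomial in u, r, z:
δQ/Q = √((δu/u)² + (1·δr/r)² + (2·δz/z)²) = √(0.00399 + 0.000453 + 0.00274) = 0.0847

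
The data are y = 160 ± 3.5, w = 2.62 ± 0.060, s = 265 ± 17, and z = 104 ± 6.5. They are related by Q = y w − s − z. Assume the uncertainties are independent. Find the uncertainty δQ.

Let p = y·w = 419. δp/p = √((1·δy/y)² + (1·δw/w)²) = √(0.000479 + 0.000524) = 0.0317, so δp = 13.3.
Q = p − s − z: δQ = √(δp² + δs² + δz²) = √(176 + 289 + 42.2) = 22.5

22.5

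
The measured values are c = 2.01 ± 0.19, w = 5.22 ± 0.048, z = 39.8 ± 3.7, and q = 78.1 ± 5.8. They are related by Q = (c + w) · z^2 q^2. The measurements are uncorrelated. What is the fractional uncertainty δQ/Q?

0.240

Let u = c + w = 7.23. δu = √(δc² + δw²) = √(0.0361 + 0.00230) = 0.196, so δu/u = 0.0271.
Q is then a monomial in u, z, q:
δQ/Q = √((δu/u)² + (2·δz/z)² + (2·δq/q)²) = √(0.000735 + 0.0346 + 0.0221) = 0.240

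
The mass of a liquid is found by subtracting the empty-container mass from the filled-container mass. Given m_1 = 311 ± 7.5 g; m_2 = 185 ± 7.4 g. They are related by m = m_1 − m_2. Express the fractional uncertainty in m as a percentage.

For a sum/difference, combine absolute errors in quadrature:
  (δm_1)² = 56.2;  (δm_2)² = 54.8
δm = √(111) = 10.5 g
m = 126 g, so δm/m = 10.5/126 = 0.0836.

8.36%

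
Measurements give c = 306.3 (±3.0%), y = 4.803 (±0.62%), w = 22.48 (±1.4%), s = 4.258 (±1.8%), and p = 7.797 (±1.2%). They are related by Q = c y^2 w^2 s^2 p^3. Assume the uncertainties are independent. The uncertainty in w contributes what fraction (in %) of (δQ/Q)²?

(δQ/Q)² = (1·δc/c)² + (2·δy/y)² + (2·δw/w)² + (2·δs/s)² + (3·δp/p)²
  c term: (1×0.0300)² = 0.000900
  y term: (2×0.00620)² = 0.000154
  w term: (2×0.0140)² = 0.000784
  s term: (2×0.0180)² = 0.00130
  p term: (3×0.0120)² = 0.00130
Total = 0.00443. Share from w = 0.000784/0.00443 = 0.177.

17.7%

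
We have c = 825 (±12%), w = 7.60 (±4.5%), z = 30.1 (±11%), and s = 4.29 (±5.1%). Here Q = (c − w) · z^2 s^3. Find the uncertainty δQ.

Let u = c − w = 817. δu = √(δc² + δw²) = √(9800 + 0.117) = 99.0, so δu/u = 0.121.
Q is then a monomial in u, z, s:
δQ/Q = √((δu/u)² + (2·δz/z)² + (3·δs/s)²) = √(0.0147 + 0.0484 + 0.0234) = 0.294
Q = 5.85e+07, so δQ = 0.294 × 5.85e+07 = 1.72e+07.

1.72e+07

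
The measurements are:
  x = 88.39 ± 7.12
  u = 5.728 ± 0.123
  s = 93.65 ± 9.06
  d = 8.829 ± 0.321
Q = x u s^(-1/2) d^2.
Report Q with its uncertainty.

4078 ± 492

Each factor contributes (exponent × relative error)² to (δQ/Q)²:
  (1·δx/x)² = (1×0.0806)² = 0.00649;  (1·δu/u)² = (1×0.0215)² = 0.000461;  (−½·δs/s)² = (-0.5×0.0967)² = 0.00234;  (2·δd/d)² = (2×0.0364)² = 0.00529
δQ/Q = √(0.0146) = 0.121
Q = 4078, so δQ = 0.121 × 4078 = 492.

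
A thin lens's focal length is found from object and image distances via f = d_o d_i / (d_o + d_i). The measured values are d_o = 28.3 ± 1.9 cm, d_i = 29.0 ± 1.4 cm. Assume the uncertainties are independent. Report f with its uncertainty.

14.3 ± 0.595 cm

∂f/∂d_o = (d_i/(d_o+d_i))² = 0.256;  ∂f/∂d_i = (d_o/(d_o+d_i))² = 0.244
δf = √((∂f/∂d_o · δd_o)² + (∂f/∂d_i · δd_i)²) = √(0.237 + 0.117) = 0.595 cm
f = 14.3 cm.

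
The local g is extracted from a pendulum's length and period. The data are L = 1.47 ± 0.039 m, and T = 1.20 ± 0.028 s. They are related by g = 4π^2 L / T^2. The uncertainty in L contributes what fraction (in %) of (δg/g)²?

(δg/g)² = (1·δL/L)² + (-2·δT/T)²
  L term: (1×0.0265)² = 0.000704
  T term: (-2×0.0233)² = 0.00218
Total = 0.00288. Share from L = 0.000704/0.00288 = 0.244.

24.4%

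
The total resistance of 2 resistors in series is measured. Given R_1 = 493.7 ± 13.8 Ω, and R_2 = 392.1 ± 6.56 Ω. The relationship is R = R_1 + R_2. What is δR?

15.3 Ω

Sums and differences: (δR)² = Σ (cᵢ δxᵢ)².
  (δR_1)² = 190;  (δR_2)² = 43.0
δR = √(233) = 15.3 Ω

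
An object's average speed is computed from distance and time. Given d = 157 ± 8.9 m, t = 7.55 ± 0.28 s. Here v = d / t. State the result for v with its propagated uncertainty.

Products/powers → add relative errors in quadrature, weighted by exponent:
  (1·δd/d)² = (1×0.0567)² = 0.00321;  (-1·δt/t)² = (-1×0.0371)² = 0.00138
δv/v = √(0.00459) = 0.0677
v = 20.8 m/s, so δv = 0.0677 × 20.8 = 1.41 m/s.

20.8 ± 1.41 m/s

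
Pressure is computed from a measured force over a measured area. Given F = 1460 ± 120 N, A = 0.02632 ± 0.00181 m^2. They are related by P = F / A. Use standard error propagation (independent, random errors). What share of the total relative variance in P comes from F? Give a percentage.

(δP/P)² = (1·δF/F)² + (-1·δA/A)²
  F term: (1×0.0822)² = 0.00676
  A term: (-1×0.0688)² = 0.00473
Total = 0.0115. Share from F = 0.00676/0.0115 = 0.588.

58.8%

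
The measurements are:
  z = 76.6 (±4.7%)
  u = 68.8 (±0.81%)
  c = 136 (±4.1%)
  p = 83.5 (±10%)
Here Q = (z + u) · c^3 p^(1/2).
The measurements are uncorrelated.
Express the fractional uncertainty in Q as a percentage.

13.5%

Let w = z + u = 145. δw = √(δz² + δu²) = √(13.0 + 0.311) = 3.64, so δw/w = 0.0251.
Q is then a monomial in w, c, p:
δQ/Q = √((δw/w)² + (3·δc/c)² + (½·δp/p)²) = √(0.000628 + 0.0151 + 0.00250) = 0.135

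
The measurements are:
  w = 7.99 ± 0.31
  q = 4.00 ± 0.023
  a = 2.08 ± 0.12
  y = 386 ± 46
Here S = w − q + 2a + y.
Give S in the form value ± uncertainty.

394 ± 46.0

For a sum/difference, combine absolute errors in quadrature:
  (δw)² = 0.0961;  (δq)² = 0.000529;  (2·δa)² = 0.0576;  (δy)² = 2120
δS = √(2120) = 46.0
S = 394.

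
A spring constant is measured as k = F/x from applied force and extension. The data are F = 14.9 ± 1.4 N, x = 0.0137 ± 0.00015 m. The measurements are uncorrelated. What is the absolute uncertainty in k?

103 N/m

Relative error in a monomial: (δk/k)² = Σ (nᵢ · δxᵢ/xᵢ)².
  (1·δF/F)² = (1×0.0940)² = 0.00883;  (-1·δx/x)² = (-1×0.0109)² = 0.000120
δk/k = √(0.00895) = 0.0946
k = 1090 N/m, so δk = 0.0946 × 1090 = 103 N/m.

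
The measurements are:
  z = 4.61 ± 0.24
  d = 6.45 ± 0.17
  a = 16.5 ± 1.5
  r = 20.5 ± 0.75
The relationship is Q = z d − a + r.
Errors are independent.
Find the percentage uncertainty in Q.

Let p = z·d = 29.7. δp/p = √((1·δz/z)² + (1·δd/d)²) = √(0.00271 + 0.000695) = 0.0584, so δp = 1.74.
Q = p − a + r: δQ = √(δp² + δa² + δr²) = √(3.01 + 2.25 + 0.562) = 2.41
Q = 33.7, so δQ/Q = 2.41/33.7 = 0.0715.

7.15%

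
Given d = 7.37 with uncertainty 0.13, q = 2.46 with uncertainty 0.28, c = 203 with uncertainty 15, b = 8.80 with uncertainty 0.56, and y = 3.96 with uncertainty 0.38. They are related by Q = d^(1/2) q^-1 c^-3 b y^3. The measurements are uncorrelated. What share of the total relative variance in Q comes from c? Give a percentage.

33.0%

(δQ/Q)² = (½·δd/d)² + (-1·δq/q)² + (-3·δc/c)² + (1·δb/b)² + (3·δy/y)²
  d term: (0.5×0.0176)² = 7.78e-05
  q term: (-1×0.114)² = 0.0130
  c term: (-3×0.0739)² = 0.0491
  b term: (1×0.0636)² = 0.00405
  y term: (3×0.0960)² = 0.0829
Total = 0.149. Share from c = 0.0491/0.149 = 0.330.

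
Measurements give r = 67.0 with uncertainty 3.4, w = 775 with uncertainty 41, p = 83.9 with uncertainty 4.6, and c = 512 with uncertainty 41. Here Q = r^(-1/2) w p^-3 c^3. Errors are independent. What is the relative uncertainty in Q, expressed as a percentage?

Each factor contributes (exponent × relative error)² to (δQ/Q)²:
  (−½·δr/r)² = (-0.5×0.0507)² = 0.000644;  (1·δw/w)² = (1×0.0529)² = 0.00280;  (-3·δp/p)² = (-3×0.0548)² = 0.0271;  (3·δc/c)² = (3×0.0801)² = 0.0577
δQ/Q = √(0.0882) = 0.297

29.7%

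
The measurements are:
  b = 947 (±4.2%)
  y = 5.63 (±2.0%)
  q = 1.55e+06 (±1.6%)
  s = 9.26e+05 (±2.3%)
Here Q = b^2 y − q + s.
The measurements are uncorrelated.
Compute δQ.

4.37e+05

Let p = b^2·y = 5.05e+06. δp/p = √((2·δb/b)² + (1·δy/y)²) = √(0.00706 + 0.000400) = 0.0863, so δp = 4.36e+05.
Q = p − q + s: δQ = √(δp² + δq² + δs²) = √(1.9e+11 + 6.15e+08 + 4.54e+08) = 4.37e+05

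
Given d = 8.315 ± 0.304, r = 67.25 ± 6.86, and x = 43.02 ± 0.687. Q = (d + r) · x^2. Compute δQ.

13500

Let u = d + r = 75.56. δu = √(δd² + δr²) = √(0.0924 + 47.1) = 6.87, so δu/u = 0.0909.
Q is then a monomial in u, x:
δQ/Q = √((δu/u)² + (2·δx/x)²) = √(0.00826 + 0.00102) = 0.0963
Q = 139800, so δQ = 0.0963 × 139800 = 13500.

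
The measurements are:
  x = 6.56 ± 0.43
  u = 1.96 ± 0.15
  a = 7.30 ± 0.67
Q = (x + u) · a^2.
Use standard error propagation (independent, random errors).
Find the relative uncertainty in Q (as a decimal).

0.191

Let w = x + u = 8.52. δw = √(δx² + δu²) = √(0.185 + 0.0225) = 0.455, so δw/w = 0.0535.
Q is then a monomial in w, a:
δQ/Q = √((δw/w)² + (2·δa/a)²) = √(0.00286 + 0.0337) = 0.191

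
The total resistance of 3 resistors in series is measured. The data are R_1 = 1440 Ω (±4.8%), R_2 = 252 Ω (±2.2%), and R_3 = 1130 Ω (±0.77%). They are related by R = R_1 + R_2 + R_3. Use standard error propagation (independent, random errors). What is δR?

69.9 Ω

For a sum/difference, combine absolute errors in quadrature:
  (δR_1)² = 4780;  (δR_2)² = 30.7;  (δR_3)² = 75.7
δR = √(4880) = 69.9 Ω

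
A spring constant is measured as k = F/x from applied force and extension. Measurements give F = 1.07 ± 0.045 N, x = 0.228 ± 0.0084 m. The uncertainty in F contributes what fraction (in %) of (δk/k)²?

(δk/k)² = (1·δF/F)² + (-1·δx/x)²
  F term: (1×0.0421)² = 0.00177
  x term: (-1×0.0368)² = 0.00136
Total = 0.00313. Share from F = 0.00177/0.00313 = 0.566.

56.6%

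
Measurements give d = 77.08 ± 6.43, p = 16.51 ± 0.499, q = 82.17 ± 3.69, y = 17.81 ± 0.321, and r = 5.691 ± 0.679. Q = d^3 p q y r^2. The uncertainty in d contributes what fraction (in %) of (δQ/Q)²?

(δQ/Q)² = (3·δd/d)² + (1·δp/p)² + (1·δq/q)² + (1·δy/y)² + (2·δr/r)²
  d term: (3×0.0834)² = 0.0626
  p term: (1×0.0302)² = 0.000913
  q term: (1×0.0449)² = 0.00202
  y term: (1×0.0180)² = 0.000325
  r term: (2×0.119)² = 0.0569
Total = 0.123. Share from d = 0.0626/0.123 = 0.510.

51.0%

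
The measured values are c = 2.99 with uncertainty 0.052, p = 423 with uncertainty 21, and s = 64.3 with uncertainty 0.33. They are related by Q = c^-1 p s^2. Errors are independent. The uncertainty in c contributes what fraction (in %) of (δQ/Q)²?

10.5%

(δQ/Q)² = (-1·δc/c)² + (1·δp/p)² + (2·δs/s)²
  c term: (-1×0.0174)² = 0.000302
  p term: (1×0.0496)² = 0.00246
  s term: (2×0.00513)² = 0.000105
Total = 0.00287. Share from c = 0.000302/0.00287 = 0.105.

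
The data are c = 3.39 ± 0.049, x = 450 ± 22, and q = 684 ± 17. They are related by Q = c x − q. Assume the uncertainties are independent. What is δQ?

79.6

Let p = c·x = 1530. δp/p = √((1·δc/c)² + (1·δx/x)²) = √(0.000209 + 0.00239) = 0.0510, so δp = 77.8.
Q = p − q: δQ = √(δp² + δq²) = √(6050 + 289) = 79.6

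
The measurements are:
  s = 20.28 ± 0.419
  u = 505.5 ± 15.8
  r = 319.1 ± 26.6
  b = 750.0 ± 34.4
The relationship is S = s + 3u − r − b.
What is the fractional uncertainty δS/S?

S is a linear combination, so absolute uncertainties add in quadrature:
  (δs)² = 0.176;  (3·δu)² = 2250;  (δr)² = 708;  (δb)² = 1180
δS = √(4140) = 64.3
S = 467.7, so δS/S = 64.3/467.7 = 0.138.

0.138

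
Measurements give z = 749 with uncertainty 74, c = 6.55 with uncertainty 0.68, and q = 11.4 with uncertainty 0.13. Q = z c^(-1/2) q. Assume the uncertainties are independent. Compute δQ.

Each factor contributes (exponent × relative error)² to (δQ/Q)²:
  (1·δz/z)² = (1×0.0988)² = 0.00976;  (−½·δc/c)² = (-0.5×0.104)² = 0.00269;  (1·δq/q)² = (1×0.0114)² = 0.000130
δQ/Q = √(0.0126) = 0.112
Q = 3340, so δQ = 0.112 × 3340 = 374.

374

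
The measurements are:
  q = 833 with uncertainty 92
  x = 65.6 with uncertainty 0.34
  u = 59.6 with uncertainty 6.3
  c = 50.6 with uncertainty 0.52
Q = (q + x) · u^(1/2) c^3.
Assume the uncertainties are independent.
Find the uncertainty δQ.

Let w = q + x = 899. δw = √(δq² + δx²) = √(8460 + 0.116) = 92.0, so δw/w = 0.102.
Q is then a monomial in w, u, c:
δQ/Q = √((δw/w)² + (½·δu/u)² + (3·δc/c)²) = √(0.0105 + 0.00279 + 0.000950) = 0.119
Q = 8.99e+08, so δQ = 0.119 × 8.99e+08 = 1.07e+08.

1.07e+08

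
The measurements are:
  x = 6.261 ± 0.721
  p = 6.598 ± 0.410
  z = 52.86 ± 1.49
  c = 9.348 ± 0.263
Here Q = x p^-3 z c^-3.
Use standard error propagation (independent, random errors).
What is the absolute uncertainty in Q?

0.000334

Since Q is a product/quotient, work with relative uncertainties:
  (1·δx/x)² = (1×0.115)² = 0.0133;  (-3·δp/p)² = (-3×0.0621)² = 0.0348;  (1·δz/z)² = (1×0.0282)² = 0.000795;  (-3·δc/c)² = (-3×0.0281)² = 0.00712
δQ/Q = √(0.0559) = 0.236
Q = 0.001411, so δQ = 0.236 × 0.001411 = 0.000334.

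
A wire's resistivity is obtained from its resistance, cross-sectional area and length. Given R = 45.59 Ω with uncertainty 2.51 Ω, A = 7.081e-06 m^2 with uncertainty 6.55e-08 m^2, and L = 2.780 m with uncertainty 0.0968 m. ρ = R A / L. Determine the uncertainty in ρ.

Each factor contributes (exponent × relative error)² to (δρ/ρ)²:
  (1·δR/R)² = (1×0.0551)² = 0.00303;  (1·δA/A)² = (1×0.00925)² = 8.56e-05;  (-1·δL/L)² = (-1×0.0348)² = 0.00121
δρ/ρ = √(0.00433) = 0.0658
ρ = 0.0001161 Ω·m, so δρ = 0.0658 × 0.0001161 = 7.64e-06 Ω·m.

7.64e-06 Ω·m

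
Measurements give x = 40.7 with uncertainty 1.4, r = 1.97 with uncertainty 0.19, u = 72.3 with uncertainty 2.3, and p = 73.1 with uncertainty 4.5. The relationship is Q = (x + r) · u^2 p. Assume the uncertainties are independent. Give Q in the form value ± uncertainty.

Let w = x + r = 42.7. δw = √(δx² + δr²) = √(1.96 + 0.0361) = 1.41, so δw/w = 0.0331.
Q is then a monomial in w, u, p:
δQ/Q = √((δw/w)² + (2·δu/u)² + (1·δp/p)²) = √(0.00110 + 0.00405 + 0.00379) = 0.0945
Q = 1.63e+07, so δQ = 0.0945 × 1.63e+07 = 1.54e+06.

(1.63 ± 0.154) × 10^7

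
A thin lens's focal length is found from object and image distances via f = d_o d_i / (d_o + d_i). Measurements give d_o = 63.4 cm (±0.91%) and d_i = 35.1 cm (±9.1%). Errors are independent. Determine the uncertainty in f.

1.33 cm

∂f/∂d_o = (d_i/(d_o+d_i))² = 0.127;  ∂f/∂d_i = (d_o/(d_o+d_i))² = 0.414
δf = √((∂f/∂d_o · δd_o)² + (∂f/∂d_i · δd_i)²) = √(0.00537 + 1.75) = 1.33 cm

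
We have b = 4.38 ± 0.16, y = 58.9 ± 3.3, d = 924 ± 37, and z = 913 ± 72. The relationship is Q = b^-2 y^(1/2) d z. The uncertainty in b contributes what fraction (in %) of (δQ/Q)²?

(δQ/Q)² = (-2·δb/b)² + (½·δy/y)² + (1·δd/d)² + (1·δz/z)²
  b term: (-2×0.0365)² = 0.00534
  y term: (0.5×0.0560)² = 0.000785
  d term: (1×0.0400)² = 0.00160
  z term: (1×0.0789)² = 0.00622
Total = 0.0139. Share from b = 0.00534/0.0139 = 0.383.

38.3%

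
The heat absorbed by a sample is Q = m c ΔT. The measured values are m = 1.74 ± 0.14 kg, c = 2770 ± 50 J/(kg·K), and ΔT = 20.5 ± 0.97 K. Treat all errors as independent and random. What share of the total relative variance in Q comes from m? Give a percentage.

(δQ/Q)² = (1·δm/m)² + (1·δc/c)² + (1·δΔT/ΔT)²
  m term: (1×0.0805)² = 0.00647
  c term: (1×0.0181)² = 0.000326
  ΔT term: (1×0.0473)² = 0.00224
Total = 0.00904. Share from m = 0.00647/0.00904 = 0.716.

71.6%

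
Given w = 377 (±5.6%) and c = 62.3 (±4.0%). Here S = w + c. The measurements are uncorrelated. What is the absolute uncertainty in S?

21.3

Sums and differences: (δS)² = Σ (cᵢ δxᵢ)².
  (δw)² = 446;  (δc)² = 6.21
δS = √(452) = 21.3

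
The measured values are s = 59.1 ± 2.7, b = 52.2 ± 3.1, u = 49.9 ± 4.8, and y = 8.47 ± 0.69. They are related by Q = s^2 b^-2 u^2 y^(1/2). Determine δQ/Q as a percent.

Q is a product of powers, so relative uncertainties combine in quadrature:
  (2·δs/s)² = (2×0.0457)² = 0.00835;  (-2·δb/b)² = (-2×0.0594)² = 0.0141;  (2·δu/u)² = (2×0.0962)² = 0.0370;  (½·δy/y)² = (0.5×0.0815)² = 0.00166
δQ/Q = √(0.0611) = 0.247

24.7%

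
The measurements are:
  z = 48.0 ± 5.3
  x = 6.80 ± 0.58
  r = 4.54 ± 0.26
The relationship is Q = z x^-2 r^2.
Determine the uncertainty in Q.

4.99

Since Q is a product/quotient, work with relative uncertainties:
  (1·δz/z)² = (1×0.110)² = 0.0122;  (-2·δx/x)² = (-2×0.0853)² = 0.0291;  (2·δr/r)² = (2×0.0573)² = 0.0131
δQ/Q = √(0.0544) = 0.233
Q = 21.4, so δQ = 0.233 × 21.4 = 4.99.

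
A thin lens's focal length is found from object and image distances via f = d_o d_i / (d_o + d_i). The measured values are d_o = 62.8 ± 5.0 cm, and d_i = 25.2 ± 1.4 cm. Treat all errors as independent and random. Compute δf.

∂f/∂d_o = (d_i/(d_o+d_i))² = 0.0820;  ∂f/∂d_i = (d_o/(d_o+d_i))² = 0.509
δf = √((∂f/∂d_o · δd_o)² + (∂f/∂d_i · δd_i)²) = √(0.168 + 0.508) = 0.822 cm

0.822 cm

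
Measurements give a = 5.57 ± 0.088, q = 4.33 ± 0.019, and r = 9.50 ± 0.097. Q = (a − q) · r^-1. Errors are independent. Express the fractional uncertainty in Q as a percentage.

Let u = a − q = 1.24. δu = √(δa² + δq²) = √(0.00774 + 0.000361) = 0.0900, so δu/u = 0.0726.
Q is then a monomial in u, r:
δQ/Q = √((δu/u)² + (-1·δr/r)²) = √(0.00527 + 0.000104) = 0.0733

7.33%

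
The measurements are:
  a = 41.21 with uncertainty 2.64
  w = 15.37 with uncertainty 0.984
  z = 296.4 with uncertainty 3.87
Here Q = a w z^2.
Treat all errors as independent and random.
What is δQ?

5.25e+06

Each factor contributes (exponent × relative error)² to (δQ/Q)²:
  (1·δa/a)² = (1×0.0641)² = 0.00410;  (1·δw/w)² = (1×0.0640)² = 0.00410;  (2·δz/z)² = (2×0.0131)² = 0.000682
δQ/Q = √(0.00888) = 0.0943
Q = 5.565e+07, so δQ = 0.0943 × 5.565e+07 = 5.25e+06.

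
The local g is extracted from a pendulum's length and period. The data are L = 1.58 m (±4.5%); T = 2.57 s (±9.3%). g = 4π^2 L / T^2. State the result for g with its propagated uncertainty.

9.44 ± 1.81 m/s^2

For a monomial g ∝ L, T^-2, fractional errors add in quadrature:
  (1·δL/L)² = (1×0.0450)² = 0.00202;  (-2·δT/T)² = (-2×0.0930)² = 0.0346
δg/g = √(0.0366) = 0.191
g = 9.44 m/s^2, so δg = 0.191 × 9.44 = 1.81 m/s^2.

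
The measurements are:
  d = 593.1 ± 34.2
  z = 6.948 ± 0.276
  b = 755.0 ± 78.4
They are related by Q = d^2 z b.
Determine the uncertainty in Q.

Q is a product of powers, so relative uncertainties combine in quadrature:
  (2·δd/d)² = (2×0.0577)² = 0.0133;  (1·δz/z)² = (1×0.0397)² = 0.00158;  (1·δb/b)² = (1×0.104)² = 0.0108
δQ/Q = √(0.0257) = 0.160
Q = 1.845e+09, so δQ = 0.160 × 1.845e+09 = 2.96e+08.

2.96e+08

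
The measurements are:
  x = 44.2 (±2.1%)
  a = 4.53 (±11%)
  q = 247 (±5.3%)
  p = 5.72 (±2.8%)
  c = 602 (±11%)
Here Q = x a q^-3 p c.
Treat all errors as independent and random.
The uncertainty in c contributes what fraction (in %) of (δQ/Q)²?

23.9%

(δQ/Q)² = (1·δx/x)² + (1·δa/a)² + (-3·δq/q)² + (1·δp/p)² + (1·δc/c)²
  x term: (1×0.0210)² = 0.000441
  a term: (1×0.110)² = 0.0121
  q term: (-3×0.0530)² = 0.0253
  p term: (1×0.0280)² = 0.000784
  c term: (1×0.110)² = 0.0121
Total = 0.0507. Share from c = 0.0121/0.0507 = 0.239.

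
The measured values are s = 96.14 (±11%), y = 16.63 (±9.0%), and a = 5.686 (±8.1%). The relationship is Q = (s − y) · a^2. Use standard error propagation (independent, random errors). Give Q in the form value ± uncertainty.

Let u = s − y = 79.51. δu = √(δs² + δy²) = √(112 + 2.24) = 10.7, so δu/u = 0.134.
Q is then a monomial in u, a:
δQ/Q = √((δu/u)² + (2·δa/a)²) = √(0.0180 + 0.0262) = 0.210
Q = 2571, so δQ = 0.210 × 2571 = 541.

2571 ± 541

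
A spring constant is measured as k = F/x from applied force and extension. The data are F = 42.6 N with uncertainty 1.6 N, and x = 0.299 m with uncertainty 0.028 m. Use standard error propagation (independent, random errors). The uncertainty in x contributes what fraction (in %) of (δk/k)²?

(δk/k)² = (1·δF/F)² + (-1·δx/x)²
  F term: (1×0.0376)² = 0.00141
  x term: (-1×0.0936)² = 0.00877
Total = 0.0102. Share from x = 0.00877/0.0102 = 0.861.

86.1%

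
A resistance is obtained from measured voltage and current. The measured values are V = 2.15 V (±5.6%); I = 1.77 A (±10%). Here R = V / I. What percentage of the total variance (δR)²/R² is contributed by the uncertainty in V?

23.9%

(δR/R)² = (1·δV/V)² + (-1·δI/I)²
  V term: (1×0.0560)² = 0.00314
  I term: (-1×0.100)² = 0.0100
Total = 0.0131. Share from V = 0.00314/0.0131 = 0.239.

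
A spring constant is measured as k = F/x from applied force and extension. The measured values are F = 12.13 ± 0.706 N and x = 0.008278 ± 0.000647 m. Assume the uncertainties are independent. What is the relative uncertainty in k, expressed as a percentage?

Since k is a product/quotient, work with relative uncertainties:
  (1·δF/F)² = (1×0.0582)² = 0.00339;  (-1·δx/x)² = (-1×0.0782)² = 0.00611
δk/k = √(0.00950) = 0.0974

9.74%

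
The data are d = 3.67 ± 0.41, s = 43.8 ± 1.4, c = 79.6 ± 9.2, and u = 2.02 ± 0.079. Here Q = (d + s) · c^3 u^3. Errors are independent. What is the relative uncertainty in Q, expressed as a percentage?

Let w = d + s = 47.5. δw = √(δd² + δs²) = √(0.168 + 1.96) = 1.46, so δw/w = 0.0307.
Q is then a monomial in w, c, u:
δQ/Q = √((δw/w)² + (3·δc/c)² + (3·δu/u)²) = √(0.000944 + 0.120 + 0.0138) = 0.367

36.7%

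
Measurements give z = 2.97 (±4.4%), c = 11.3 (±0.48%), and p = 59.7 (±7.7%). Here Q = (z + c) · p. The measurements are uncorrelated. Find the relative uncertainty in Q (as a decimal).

Let u = z + c = 14.3. δu = √(δz² + δc²) = √(0.0171 + 0.00294) = 0.141, so δu/u = 0.00992.
Q is then a monomial in u, p:
δQ/Q = √((δu/u)² + (1·δp/p)²) = √(9.83e-05 + 0.00593) = 0.0776

0.0776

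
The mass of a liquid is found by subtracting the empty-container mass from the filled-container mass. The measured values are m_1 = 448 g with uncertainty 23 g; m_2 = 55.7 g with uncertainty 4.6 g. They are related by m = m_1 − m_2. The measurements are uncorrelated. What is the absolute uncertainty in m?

Absolute uncertainties add in quadrature for a linear combination:
  (δm_1)² = 529;  (δm_2)² = 21.2
δm = √(550) = 23.5 g

23.5 g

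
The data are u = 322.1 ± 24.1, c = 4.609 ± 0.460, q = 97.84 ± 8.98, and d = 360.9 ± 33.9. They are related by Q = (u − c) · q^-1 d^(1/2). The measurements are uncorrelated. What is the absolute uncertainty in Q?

7.89

Let w = u − c = 317.5. δw = √(δu² + δc²) = √(581 + 0.212) = 24.1, so δw/w = 0.0759.
Q is then a monomial in w, q, d:
δQ/Q = √((δw/w)² + (-1·δq/q)² + (½·δd/d)²) = √(0.00576 + 0.00842 + 0.00221) = 0.128
Q = 61.65, so δQ = 0.128 × 61.65 = 7.89.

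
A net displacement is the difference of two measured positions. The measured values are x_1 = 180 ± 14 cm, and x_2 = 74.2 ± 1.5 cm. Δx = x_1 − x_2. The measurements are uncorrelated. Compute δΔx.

Absolute uncertainties add in quadrature for a linear combination:
  (δx_1)² = 196;  (δx_2)² = 2.25
δΔx = √(198) = 14.1 cm

14.1 cm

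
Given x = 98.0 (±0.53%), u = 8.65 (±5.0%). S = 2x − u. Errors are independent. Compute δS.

1.13

Each term contributes (cᵢ δxᵢ)² to (δS)²:
  (2·δx)² = 1.08;  (δu)² = 0.187
δS = √(1.27) = 1.13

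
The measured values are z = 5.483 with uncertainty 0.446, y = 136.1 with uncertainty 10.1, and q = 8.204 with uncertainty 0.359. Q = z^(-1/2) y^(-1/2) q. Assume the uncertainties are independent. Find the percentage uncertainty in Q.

Products/powers → add relative errors in quadrature, weighted by exponent:
  (−½·δz/z)² = (-0.5×0.0813)² = 0.00165;  (−½·δy/y)² = (-0.5×0.0742)² = 0.00138;  (1·δq/q)² = (1×0.0438)² = 0.00191
δQ/Q = √(0.00495) = 0.0703

7.03%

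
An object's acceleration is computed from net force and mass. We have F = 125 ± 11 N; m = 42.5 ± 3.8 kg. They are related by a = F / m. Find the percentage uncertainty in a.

12.5%

Each factor contributes (exponent × relative error)² to (δa/a)²:
  (1·δF/F)² = (1×0.0880)² = 0.00774;  (-1·δm/m)² = (-1×0.0894)² = 0.00799
δa/a = √(0.0157) = 0.125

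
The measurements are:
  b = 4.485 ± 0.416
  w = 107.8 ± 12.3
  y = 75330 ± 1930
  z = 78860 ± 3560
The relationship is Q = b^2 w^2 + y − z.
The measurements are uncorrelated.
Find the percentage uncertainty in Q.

29.9%

Let p = b^2·w^2 = 233800. δp/p = √((2·δb/b)² + (2·δw/w)²) = √(0.0344 + 0.0521) = 0.294, so δp = 68700.
Q = p + y − z: δQ = √(δp² + δy² + δz²) = √(4.73e+09 + 3.72e+06 + 1.27e+07) = 68900
Q = 230200, so δQ/Q = 68900/230200 = 0.299.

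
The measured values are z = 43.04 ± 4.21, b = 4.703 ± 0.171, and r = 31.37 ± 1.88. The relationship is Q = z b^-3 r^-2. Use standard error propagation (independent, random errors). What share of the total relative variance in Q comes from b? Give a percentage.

(δQ/Q)² = (1·δz/z)² + (-3·δb/b)² + (-2·δr/r)²
  z term: (1×0.0978)² = 0.00957
  b term: (-3×0.0364)² = 0.0119
  r term: (-2×0.0599)² = 0.0144
Total = 0.0358. Share from b = 0.0119/0.0358 = 0.332.

33.2%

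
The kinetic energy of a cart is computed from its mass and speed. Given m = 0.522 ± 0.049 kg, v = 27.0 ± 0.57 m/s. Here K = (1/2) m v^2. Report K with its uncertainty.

190 ± 19.6 J

Products/powers → add relative errors in quadrature, weighted by exponent:
  (1·δm/m)² = (1×0.0939)² = 0.00881;  (2·δv/v)² = (2×0.0211)² = 0.00178
δK/K = √(0.0106) = 0.103
K = 190 J, so δK = 0.103 × 190 = 19.6 J.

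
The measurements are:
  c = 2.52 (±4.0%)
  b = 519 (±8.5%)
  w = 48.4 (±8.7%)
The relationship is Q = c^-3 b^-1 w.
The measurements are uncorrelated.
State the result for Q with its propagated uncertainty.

0.00583 ± 0.000996

Products/powers → add relative errors in quadrature, weighted by exponent:
  (-3·δc/c)² = (-3×0.0400)² = 0.0144;  (-1·δb/b)² = (-1×0.0850)² = 0.00723;  (1·δw/w)² = (1×0.0870)² = 0.00757
δQ/Q = √(0.0292) = 0.171
Q = 0.00583, so δQ = 0.171 × 0.00583 = 0.000996.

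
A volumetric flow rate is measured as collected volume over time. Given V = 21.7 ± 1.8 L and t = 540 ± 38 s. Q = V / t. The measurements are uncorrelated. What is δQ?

Relative error in a monomial: (δQ/Q)² = Σ (nᵢ · δxᵢ/xᵢ)².
  (1·δV/V)² = (1×0.0829)² = 0.00688;  (-1·δt/t)² = (-1×0.0704)² = 0.00495
δQ/Q = √(0.0118) = 0.109
Q = 0.0402 L/s, so δQ = 0.109 × 0.0402 = 0.00437 L/s.

0.00437 L/s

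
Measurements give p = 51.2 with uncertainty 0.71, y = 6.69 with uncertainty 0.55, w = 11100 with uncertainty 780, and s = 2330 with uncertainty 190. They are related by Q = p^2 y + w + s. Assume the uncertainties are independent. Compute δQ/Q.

Let h = p^2·y = 17500. δh/h = √((2·δp/p)² + (1·δy/y)²) = √(0.000769 + 0.00676) = 0.0868, so δh = 1520.
Q = h + w + s: δQ = √(δh² + δw² + δs²) = √(2.32e+06 + 6.08e+05 + 36100) = 1720
Q = 31000, so δQ/Q = 1720/31000 = 0.0556.

0.0556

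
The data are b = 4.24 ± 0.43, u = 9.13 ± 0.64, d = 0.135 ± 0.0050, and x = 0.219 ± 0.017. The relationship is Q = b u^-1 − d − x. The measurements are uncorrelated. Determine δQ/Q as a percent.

54.3%

Let p = b·u^-1 = 0.464. δp/p = √((1·δb/b)² + (-1·δu/u)²) = √(0.0103 + 0.00491) = 0.123, so δp = 0.0573.
Q = p − d − x: δQ = √(δp² + δd² + δx²) = √(0.00328 + 2.5e-05 + 0.000289) = 0.0599
Q = 0.110, so δQ/Q = 0.0599/0.110 = 0.543.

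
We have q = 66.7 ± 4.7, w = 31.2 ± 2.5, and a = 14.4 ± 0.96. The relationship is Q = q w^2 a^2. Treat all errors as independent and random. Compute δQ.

Since Q is a product/quotient, work with relative uncertainties:
  (1·δq/q)² = (1×0.0705)² = 0.00497;  (2·δw/w)² = (2×0.0801)² = 0.0257;  (2·δa/a)² = (2×0.0667)² = 0.0178
δQ/Q = √(0.0484) = 0.220
Q = 1.35e+07, so δQ = 0.220 × 1.35e+07 = 2.96e+06.

2.96e+06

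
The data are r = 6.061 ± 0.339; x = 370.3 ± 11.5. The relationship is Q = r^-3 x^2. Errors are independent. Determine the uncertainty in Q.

110

Q is a product of powers, so relative uncertainties combine in quadrature:
  (-3·δr/r)² = (-3×0.0559)² = 0.0282;  (2·δx/x)² = (2×0.0311)² = 0.00386
δQ/Q = √(0.0320) = 0.179
Q = 615.8, so δQ = 0.179 × 615.8 = 110.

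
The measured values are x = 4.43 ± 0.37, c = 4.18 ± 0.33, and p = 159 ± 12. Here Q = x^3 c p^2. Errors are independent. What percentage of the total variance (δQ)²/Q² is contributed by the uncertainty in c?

6.79%

(δQ/Q)² = (3·δx/x)² + (1·δc/c)² + (2·δp/p)²
  x term: (3×0.0835)² = 0.0628
  c term: (1×0.0789)² = 0.00623
  p term: (2×0.0755)² = 0.0228
Total = 0.0918. Share from c = 0.00623/0.0918 = 0.0679.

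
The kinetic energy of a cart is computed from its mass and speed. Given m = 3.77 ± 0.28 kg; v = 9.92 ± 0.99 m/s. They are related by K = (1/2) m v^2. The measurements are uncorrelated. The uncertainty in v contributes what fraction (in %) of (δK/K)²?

(δK/K)² = (1·δm/m)² + (2·δv/v)²
  m term: (1×0.0743)² = 0.00552
  v term: (2×0.0998)² = 0.0398
Total = 0.0454. Share from v = 0.0398/0.0454 = 0.878.

87.8%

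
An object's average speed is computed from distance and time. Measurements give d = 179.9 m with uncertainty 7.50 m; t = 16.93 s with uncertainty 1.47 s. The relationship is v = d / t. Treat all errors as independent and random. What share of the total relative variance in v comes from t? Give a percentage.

81.3%

(δv/v)² = (1·δd/d)² + (-1·δt/t)²
  d term: (1×0.0417)² = 0.00174
  t term: (-1×0.0868)² = 0.00754
Total = 0.00928. Share from t = 0.00754/0.00928 = 0.813.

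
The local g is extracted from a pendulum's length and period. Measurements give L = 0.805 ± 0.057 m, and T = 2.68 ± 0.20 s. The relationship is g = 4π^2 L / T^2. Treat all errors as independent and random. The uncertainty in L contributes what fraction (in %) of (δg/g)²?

(δg/g)² = (1·δL/L)² + (-2·δT/T)²
  L term: (1×0.0708)² = 0.00501
  T term: (-2×0.0746)² = 0.0223
Total = 0.0273. Share from L = 0.00501/0.0273 = 0.184.

18.4%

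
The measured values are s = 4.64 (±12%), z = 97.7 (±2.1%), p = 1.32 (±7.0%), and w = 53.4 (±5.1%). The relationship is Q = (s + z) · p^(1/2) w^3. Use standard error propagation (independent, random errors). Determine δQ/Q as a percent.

15.8%

Let u = s + z = 102. δu = √(δs² + δz²) = √(0.310 + 4.21) = 2.13, so δu/u = 0.0208.
Q is then a monomial in u, p, w:
δQ/Q = √((δu/u)² + (½·δp/p)² + (3·δw/w)²) = √(0.000432 + 0.00123 + 0.0234) = 0.158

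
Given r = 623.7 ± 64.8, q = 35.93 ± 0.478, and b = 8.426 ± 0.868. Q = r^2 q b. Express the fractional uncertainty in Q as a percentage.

Products/powers → add relative errors in quadrature, weighted by exponent:
  (2·δr/r)² = (2×0.104)² = 0.0432;  (1·δq/q)² = (1×0.0133)² = 0.000177;  (1·δb/b)² = (1×0.103)² = 0.0106
δQ/Q = √(0.0540) = 0.232

23.2%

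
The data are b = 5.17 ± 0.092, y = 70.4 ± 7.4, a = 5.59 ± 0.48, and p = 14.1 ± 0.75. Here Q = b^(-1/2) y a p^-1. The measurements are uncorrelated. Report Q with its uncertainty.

12.3 ± 1.79

Since Q is a product/quotient, work with relative uncertainties:
  (−½·δb/b)² = (-0.5×0.0178)² = 7.92e-05;  (1·δy/y)² = (1×0.105)² = 0.0110;  (1·δa/a)² = (1×0.0859)² = 0.00737;  (-1·δp/p)² = (-1×0.0532)² = 0.00283
δQ/Q = √(0.0213) = 0.146
Q = 12.3, so δQ = 0.146 × 12.3 = 1.79.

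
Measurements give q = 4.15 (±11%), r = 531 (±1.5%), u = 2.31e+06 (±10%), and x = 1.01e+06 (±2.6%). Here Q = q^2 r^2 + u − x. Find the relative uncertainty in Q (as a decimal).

Let p = q^2·r^2 = 4.86e+06. δp/p = √((2·δq/q)² + (2·δr/r)²) = √(0.0484 + 0.000900) = 0.222, so δp = 1.08e+06.
Q = p + u − x: δQ = √(δp² + δu² + δx²) = √(1.16e+12 + 5.34e+10 + 6.9e+08) = 1.1e+06
Q = 6.16e+06, so δQ/Q = 1.1e+06/6.16e+06 = 0.179.

0.179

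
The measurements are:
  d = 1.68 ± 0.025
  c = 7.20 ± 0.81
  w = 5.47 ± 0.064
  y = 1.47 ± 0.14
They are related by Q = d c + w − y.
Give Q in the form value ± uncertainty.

Let p = d·c = 12.1. δp/p = √((1·δd/d)² + (1·δc/c)²) = √(0.000221 + 0.0127) = 0.113, so δp = 1.37.
Q = p + w − y: δQ = √(δp² + δw² + δy²) = √(1.88 + 0.00410 + 0.0196) = 1.38
Q = 16.1.

16.1 ± 1.38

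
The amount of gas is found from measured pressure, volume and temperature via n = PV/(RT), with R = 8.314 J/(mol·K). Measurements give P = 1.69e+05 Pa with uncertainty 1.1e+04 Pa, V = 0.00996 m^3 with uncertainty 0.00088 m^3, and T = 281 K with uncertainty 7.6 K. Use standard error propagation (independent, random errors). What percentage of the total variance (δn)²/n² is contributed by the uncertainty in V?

(δn/n)² = (1·δP/P)² + (1·δV/V)² + (-1·δT/T)²
  P term: (1×0.0651)² = 0.00424
  V term: (1×0.0884)² = 0.00781
  T term: (-1×0.0270)² = 0.000732
Total = 0.0128. Share from V = 0.00781/0.0128 = 0.611.

61.1%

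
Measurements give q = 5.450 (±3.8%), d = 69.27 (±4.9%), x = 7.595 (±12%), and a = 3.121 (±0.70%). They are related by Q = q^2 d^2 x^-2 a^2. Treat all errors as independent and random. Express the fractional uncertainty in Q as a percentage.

For a monomial Q ∝ q^2, d^2, x^-2, a^2, fractional errors add in quadrature:
  (2·δq/q)² = (2×0.0380)² = 0.00578;  (2·δd/d)² = (2×0.0490)² = 0.00960;  (-2·δx/x)² = (-2×0.120)² = 0.0576;  (2·δa/a)² = (2×0.00700)² = 0.000196
δQ/Q = √(0.0732) = 0.271

27.1%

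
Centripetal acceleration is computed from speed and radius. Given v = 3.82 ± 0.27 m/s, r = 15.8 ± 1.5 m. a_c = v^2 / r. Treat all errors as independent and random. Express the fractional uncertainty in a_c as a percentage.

Each factor contributes (exponent × relative error)² to (δa_c/a_c)²:
  (2·δv/v)² = (2×0.0707)² = 0.0200;  (-1·δr/r)² = (-1×0.0949)² = 0.00901
δa_c/a_c = √(0.0290) = 0.170

17.0%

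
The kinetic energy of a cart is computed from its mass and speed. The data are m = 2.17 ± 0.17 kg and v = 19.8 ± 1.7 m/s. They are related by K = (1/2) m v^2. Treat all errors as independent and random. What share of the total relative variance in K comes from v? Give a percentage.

82.8%

(δK/K)² = (1·δm/m)² + (2·δv/v)²
  m term: (1×0.0783)² = 0.00614
  v term: (2×0.0859)² = 0.0295
Total = 0.0356. Share from v = 0.0295/0.0356 = 0.828.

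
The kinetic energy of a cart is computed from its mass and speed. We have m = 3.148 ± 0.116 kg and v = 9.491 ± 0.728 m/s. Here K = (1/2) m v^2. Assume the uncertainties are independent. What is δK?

Products/powers → add relative errors in quadrature, weighted by exponent:
  (1·δm/m)² = (1×0.0368)² = 0.00136;  (2·δv/v)² = (2×0.0767)² = 0.0235
δK/K = √(0.0249) = 0.158
K = 141.8 J, so δK = 0.158 × 141.8 = 22.4 J.

22.4 J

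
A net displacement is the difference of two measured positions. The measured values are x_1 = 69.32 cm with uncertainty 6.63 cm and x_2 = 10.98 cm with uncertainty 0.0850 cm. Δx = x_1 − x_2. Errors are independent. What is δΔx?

6.63 cm

Sums and differences: (δΔx)² = Σ (cᵢ δxᵢ)².
  (δx_1)² = 44.0;  (δx_2)² = 0.00723
δΔx = √(44.0) = 6.63 cm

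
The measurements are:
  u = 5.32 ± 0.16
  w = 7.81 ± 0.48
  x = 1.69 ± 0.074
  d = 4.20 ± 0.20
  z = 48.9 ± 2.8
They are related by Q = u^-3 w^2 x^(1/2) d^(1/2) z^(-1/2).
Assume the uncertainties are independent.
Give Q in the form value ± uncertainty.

0.154 ± 0.0245

Since Q is a product/quotient, work with relative uncertainties:
  (-3·δu/u)² = (-3×0.0301)² = 0.00814;  (2·δw/w)² = (2×0.0615)² = 0.0151;  (½·δx/x)² = (0.5×0.0438)² = 0.000479;  (½·δd/d)² = (0.5×0.0476)² = 0.000567;  (−½·δz/z)² = (-0.5×0.0573)² = 0.000820
δQ/Q = √(0.0251) = 0.158
Q = 0.154, so δQ = 0.158 × 0.154 = 0.0245.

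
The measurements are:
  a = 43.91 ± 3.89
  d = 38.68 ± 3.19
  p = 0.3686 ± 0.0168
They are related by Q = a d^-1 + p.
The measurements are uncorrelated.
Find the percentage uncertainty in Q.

9.20%

Let w = a·d^-1 = 1.135. δw/w = √((1·δa/a)² + (-1·δd/d)²) = √(0.00785 + 0.00680) = 0.121, so δw = 0.137.
Q = w + p: δQ = √(δw² + δp²) = √(0.0189 + 0.000282) = 0.138
Q = 1.504, so δQ/Q = 0.138/1.504 = 0.0920.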